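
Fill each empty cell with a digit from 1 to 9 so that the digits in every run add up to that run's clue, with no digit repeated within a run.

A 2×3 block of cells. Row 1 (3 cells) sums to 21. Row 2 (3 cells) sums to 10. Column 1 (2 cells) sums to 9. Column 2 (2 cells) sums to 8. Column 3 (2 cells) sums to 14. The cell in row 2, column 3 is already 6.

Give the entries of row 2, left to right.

(1,3) = 14 − 6 = 8 completes the 14 down.
No cell is forced outright now. (2,1) can only be 1 or 3 (the digits allowed by both its 10 across and its 9 down). If (2,1) = 1: then (1,1) would have to be in {4,6,7,9} for the 21 across but in {8} for the 9 down — contradiction. So (2,1) = 3.
(1,1) = 9 − 3 = 6 completes the 9 down.
(1,2) = 21 − 14 = 7 completes the 21 across.
(2,2) = 10 − 9 = 1 completes the 10 across.

3 1 6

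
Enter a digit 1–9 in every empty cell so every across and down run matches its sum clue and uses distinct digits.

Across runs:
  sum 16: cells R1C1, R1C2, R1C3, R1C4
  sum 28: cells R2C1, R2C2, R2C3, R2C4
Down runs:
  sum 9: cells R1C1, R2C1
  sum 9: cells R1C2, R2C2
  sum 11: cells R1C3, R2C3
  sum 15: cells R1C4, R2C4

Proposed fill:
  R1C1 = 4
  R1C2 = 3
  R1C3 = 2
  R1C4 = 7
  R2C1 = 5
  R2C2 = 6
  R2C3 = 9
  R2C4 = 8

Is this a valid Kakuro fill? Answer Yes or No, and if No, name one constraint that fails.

Yes

Across: 4+3+2+7=16; 5+6+9+8=28. Down: 4+5=9; 3+6=9; 2+9=11; 7+8=15. No digit repeats within any run.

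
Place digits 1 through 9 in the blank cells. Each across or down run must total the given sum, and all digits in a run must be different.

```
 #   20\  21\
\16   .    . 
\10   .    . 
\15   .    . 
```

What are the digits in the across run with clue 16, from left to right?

9 7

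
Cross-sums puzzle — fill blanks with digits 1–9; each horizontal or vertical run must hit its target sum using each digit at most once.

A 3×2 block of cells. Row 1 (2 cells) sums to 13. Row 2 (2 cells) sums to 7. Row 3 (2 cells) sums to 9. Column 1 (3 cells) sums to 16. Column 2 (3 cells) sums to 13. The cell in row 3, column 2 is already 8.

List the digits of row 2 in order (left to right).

Given what's placed, (1,2) must be 4 to fit the 13 across and 13 down.
(2,2) = 13 − 12 = 1 completes the 13 down.
(3,1) = 9 − 8 = 1 completes the 9 across.
(1,1) = 13 − 4 = 9 completes the 13 across.
(2,1) = 7 − 1 = 6 completes the 7 across.

6, 1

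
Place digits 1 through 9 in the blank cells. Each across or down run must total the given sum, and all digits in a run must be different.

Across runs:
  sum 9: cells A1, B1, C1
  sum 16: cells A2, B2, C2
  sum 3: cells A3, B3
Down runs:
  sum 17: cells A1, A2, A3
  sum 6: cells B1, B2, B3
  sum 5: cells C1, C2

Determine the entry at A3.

2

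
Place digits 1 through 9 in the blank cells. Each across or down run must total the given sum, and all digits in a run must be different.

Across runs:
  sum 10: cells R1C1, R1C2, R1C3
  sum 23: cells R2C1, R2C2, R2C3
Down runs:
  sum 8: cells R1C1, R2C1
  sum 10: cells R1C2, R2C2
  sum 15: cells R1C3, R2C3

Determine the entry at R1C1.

2

23 in 3 cells must be {6,8,9}.
The 23 across and the 8 down share only 6, so R2C1 = 6.
R1C1 = 8 − 6 = 2 completes the 8 down.
Given what's placed, R1C3 must be 7 to fit the 10 across and 15 down.
R2C3 = 15 − 7 = 8 completes the 15 down.
R1C2 = 10 − 9 = 1 completes the 10 across.
R2C2 = 23 − 14 = 9 completes the 23 across.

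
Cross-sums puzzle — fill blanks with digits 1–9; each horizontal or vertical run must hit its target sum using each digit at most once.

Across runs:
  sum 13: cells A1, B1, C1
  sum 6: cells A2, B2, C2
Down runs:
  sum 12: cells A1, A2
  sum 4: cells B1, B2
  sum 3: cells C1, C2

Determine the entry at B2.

1

6 in 3 cells must be {1,2,3}; 4 in 2 cells must be {1,3}; 3 in 2 cells must be {1,2}.
The 6 across and the 12 down share only 3, so A2 = 3.
Given what's placed, B2 must be 1 to fit the 6 across and 4 down.
C2 = 6 − 4 = 2 completes the 6 across.
A1 = 12 − 3 = 9 completes the 12 down.
B1 = 4 − 1 = 3 completes the 4 down.
C1 = 13 − 12 = 1 completes the 13 across.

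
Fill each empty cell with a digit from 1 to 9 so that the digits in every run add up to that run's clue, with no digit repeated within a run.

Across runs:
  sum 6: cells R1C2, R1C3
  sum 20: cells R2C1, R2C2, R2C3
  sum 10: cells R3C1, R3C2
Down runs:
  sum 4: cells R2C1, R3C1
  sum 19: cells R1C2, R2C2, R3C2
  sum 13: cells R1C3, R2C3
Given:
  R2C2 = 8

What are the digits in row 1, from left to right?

4 in 2 cells must be {1,3}.
R2C1 = 3: the only remaining digit allowed by both the 20 across and the 4 down.
R2C3 = 20 − 11 = 9 completes the 20 across.
R3C1 = 4 − 3 = 1 completes the 4 down.
R3C2 = 10 − 1 = 9 completes the 10 across.
R1C2 = 19 − 17 = 2 completes the 19 down.
R1C3 = 6 − 2 = 4 completes the 6 across.

2 4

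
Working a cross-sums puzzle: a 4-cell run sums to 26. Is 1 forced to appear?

No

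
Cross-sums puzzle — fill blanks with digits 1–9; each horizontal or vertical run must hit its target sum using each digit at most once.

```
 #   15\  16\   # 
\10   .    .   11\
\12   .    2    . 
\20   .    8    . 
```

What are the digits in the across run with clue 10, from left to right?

4, 6

R1C2 = 16 − 10 = 6 completes the 16 down.
R1C1 = 10 − 6 = 4 completes the 10 across.
No cell is forced outright now. R3C1 can only be 3 or 5 or 9 (the digits allowed by both its 20 across and its 15 down). If R3C1 = 3: then R2C1 would have to be in {1,3,4,6,7,9} for the 12 across but in {8} for the 15 down — contradiction. If R3C1 = 9: then R2C1 would have to be in {1,3,4,6,7,9} for the 12 across but in {2} for the 15 down — contradiction. So R3C1 = 5.
R2C1 = 15 − 9 = 6 completes the 15 down.
R2C3 = 12 − 8 = 4 completes the 12 across.
R3C3 = 20 − 13 = 7 completes the 20 across.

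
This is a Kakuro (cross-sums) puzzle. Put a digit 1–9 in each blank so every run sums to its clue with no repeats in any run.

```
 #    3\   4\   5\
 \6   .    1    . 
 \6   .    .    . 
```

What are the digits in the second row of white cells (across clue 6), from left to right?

1 3 2

6 in 3 cells must be {1,2,3}; 3 in 2 cells must be {1,2}; 4 in 2 cells must be {1,3}.
R1C1 = 2: the only remaining digit allowed by both the 6 across and the 3 down.
R1C3 = 6 − 3 = 3 completes the 6 across.
R2C1 = 3 − 2 = 1 completes the 3 down.
R2C2 = 4 − 1 = 3 completes the 4 down.
R2C3 = 6 − 4 = 2 completes the 6 across.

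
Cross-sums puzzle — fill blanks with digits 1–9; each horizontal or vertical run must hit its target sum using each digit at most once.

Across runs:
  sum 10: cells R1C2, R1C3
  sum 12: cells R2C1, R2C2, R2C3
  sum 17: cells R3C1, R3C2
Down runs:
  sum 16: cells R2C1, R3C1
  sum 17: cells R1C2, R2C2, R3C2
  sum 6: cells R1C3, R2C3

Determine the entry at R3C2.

8

17 in 2 cells must be {8,9}; 16 in 2 cells must be {7,9}.
The 17 across and the 16 down share only 9, so R3C1 = 9.
R3C2 = 17 − 9 = 8 completes the 17 across.
R2C1 = 16 − 9 = 7 completes the 16 down.
No cell is forced outright now. R1C3 can only be 1 or 2 or 4 (the digits allowed by both its 10 across and its 6 down). If R1C3 = 1: then R1C2 would have to be in {9} for the 10 across but in {2,3,4,5,6,7} for the 17 down — contradiction. If R1C3 = 2: then R1C2 would have to be in {8} for the 10 across but in {2,3,4,5,6,7} for the 17 down — contradiction. So R1C3 = 4.
R1C2 = 10 − 4 = 6 completes the 10 across.
R2C2 = 17 − 14 = 3 completes the 17 down.
R2C3 = 12 − 10 = 2 completes the 12 across.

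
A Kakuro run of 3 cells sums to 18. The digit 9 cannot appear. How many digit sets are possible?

3

3 distinct digits from 1–9 sum between 6 and 24.
Dropping sets that contain 9.
Enumerating: {3,7,8}, {4,6,8}, {5,6,7}.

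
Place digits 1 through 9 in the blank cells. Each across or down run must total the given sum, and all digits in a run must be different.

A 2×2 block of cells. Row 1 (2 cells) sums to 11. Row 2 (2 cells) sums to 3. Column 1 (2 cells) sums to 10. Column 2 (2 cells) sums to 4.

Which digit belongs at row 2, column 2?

3 in 2 cells must be {1,2}; 4 in 2 cells must be {1,3}.
The 11 across and the 4 down share only 3, so (1,2) = 3.
(2,2) = 4 − 3 = 1 completes the 4 down.
(1,1) = 11 − 3 = 8 completes the 11 across.
(2,1) = 3 − 1 = 2 completes the 3 across.

1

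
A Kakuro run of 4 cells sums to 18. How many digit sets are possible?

4 distinct digits from 1–9 sum between 10 and 30.

11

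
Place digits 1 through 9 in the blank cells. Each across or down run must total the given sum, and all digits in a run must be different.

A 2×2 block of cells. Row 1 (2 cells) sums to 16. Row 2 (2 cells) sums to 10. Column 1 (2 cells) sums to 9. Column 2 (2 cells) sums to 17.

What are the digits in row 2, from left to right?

16 in 2 cells must be {7,9}; 17 in 2 cells must be {8,9}.
The 16 across and the 9 down share only 7, so (1,1) = 7.
(1,2) = 16 − 7 = 9 completes the 16 across.
(2,1) = 9 − 7 = 2 completes the 9 down.
(2,2) = 10 − 2 = 8 completes the 10 across.

2 8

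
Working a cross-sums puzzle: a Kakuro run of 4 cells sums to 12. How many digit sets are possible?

4 distinct digits from 1–9 sum between 10 and 30.
Enumerating: {1,2,3,6}, {1,2,4,5}.

2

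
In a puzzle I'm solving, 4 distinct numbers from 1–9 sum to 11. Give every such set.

{1,2,3,5}

4 distinct digits from 1–9 sum between 10 and 30.
Only one set works: {1,2,3,5}.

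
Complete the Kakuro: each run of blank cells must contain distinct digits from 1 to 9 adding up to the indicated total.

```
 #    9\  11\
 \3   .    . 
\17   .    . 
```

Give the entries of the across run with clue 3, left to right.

1, 2

3 in 2 cells must be {1,2}; 17 in 2 cells must be {8,9}.
The 3 across and the 11 down share only 2, so R1C2 = 2.
The 17 across and the 9 down share only 8, so R2C1 = 8.
R2C2 = 17 − 8 = 9 completes the 17 across.
R1C1 = 3 − 2 = 1 completes the 3 across.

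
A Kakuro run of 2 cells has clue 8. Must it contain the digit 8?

No

Counterexample: {1,7} sums to 8 without using 8.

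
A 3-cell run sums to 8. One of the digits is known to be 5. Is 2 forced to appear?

Yes

The only way to make 8 from 3 distinct digits under that restriction is {1,2,5}, which contains 2.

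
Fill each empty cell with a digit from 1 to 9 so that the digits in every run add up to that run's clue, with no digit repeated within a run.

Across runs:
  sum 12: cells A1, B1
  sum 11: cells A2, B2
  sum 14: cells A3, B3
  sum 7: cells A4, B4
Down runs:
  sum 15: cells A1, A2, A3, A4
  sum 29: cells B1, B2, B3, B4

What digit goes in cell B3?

29 in 4 cells must be {5,7,8,9}.
Only 5 fits B4 under both its across sum 7 and down sum 29.
A4 = 7 − 5 = 2 completes the 7 across.
Nothing is forced directly, so branch on B3, whose candidates are 8 or 9. If B3 = 9: that forces A3 = 5, A1 = 7, after which B1 would have to be in {5} for the 12 across but in {7,8} for the 29 down — contradiction. So B3 = 8.

8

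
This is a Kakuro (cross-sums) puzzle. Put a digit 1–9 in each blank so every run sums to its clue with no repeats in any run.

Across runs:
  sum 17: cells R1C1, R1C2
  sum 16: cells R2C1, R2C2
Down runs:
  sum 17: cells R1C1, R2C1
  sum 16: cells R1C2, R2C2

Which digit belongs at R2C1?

9

17 in 2 cells must be {8,9}; 16 in 2 cells must be {7,9}.
The 17 across and the 16 down share only 9, so R1C2 = 9.
The 16 across and the 17 down share only 9, so R2C1 = 9.
R2C2 = 16 − 9 = 7 completes the 16 across.
R1C1 = 17 − 9 = 8 completes the 17 across.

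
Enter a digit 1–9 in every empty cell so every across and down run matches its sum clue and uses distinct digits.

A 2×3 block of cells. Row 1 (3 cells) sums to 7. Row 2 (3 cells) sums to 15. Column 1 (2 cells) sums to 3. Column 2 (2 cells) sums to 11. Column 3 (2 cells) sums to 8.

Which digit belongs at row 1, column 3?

2

7 in 3 cells must be {1,2,4}; 3 in 2 cells must be {1,2}.
Nothing is forced directly, so branch on (1,2), whose candidates are 2 or 4. If (1,2) = 2: that forces (1,1) = 1, after which (1,3) would have to be in {4} for the 7 across but in {1,2,3,5,6,7} for the 8 down — contradiction. So (1,2) = 4.
(2,2) = 11 − 4 = 7 completes the 11 down.
Given what's placed, (2,1) must be 2 to fit the 15 across and 3 down.
(2,3) = 15 − 9 = 6 completes the 15 across.
(1,1) = 3 − 2 = 1 completes the 3 down.
(1,3) = 7 − 5 = 2 completes the 7 across.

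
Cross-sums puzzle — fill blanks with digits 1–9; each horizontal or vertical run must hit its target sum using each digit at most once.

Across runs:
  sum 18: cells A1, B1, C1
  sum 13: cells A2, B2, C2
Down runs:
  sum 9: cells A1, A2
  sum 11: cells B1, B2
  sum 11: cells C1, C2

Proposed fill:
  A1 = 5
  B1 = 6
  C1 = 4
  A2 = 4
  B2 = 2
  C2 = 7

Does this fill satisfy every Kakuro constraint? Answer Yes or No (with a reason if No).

No — the across run A1–C1 sums to 15, not 18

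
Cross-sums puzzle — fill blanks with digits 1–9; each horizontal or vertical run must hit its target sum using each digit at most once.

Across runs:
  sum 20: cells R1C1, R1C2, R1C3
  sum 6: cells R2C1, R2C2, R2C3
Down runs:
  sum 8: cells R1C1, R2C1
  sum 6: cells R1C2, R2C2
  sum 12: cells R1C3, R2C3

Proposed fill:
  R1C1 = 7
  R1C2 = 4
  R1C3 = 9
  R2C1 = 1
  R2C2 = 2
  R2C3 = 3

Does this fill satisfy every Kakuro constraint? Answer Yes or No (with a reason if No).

Across: 7+4+9=20; 1+2+3=6. Down: 7+1=8; 4+2=6; 9+3=12. No digit repeats within any run.

Yes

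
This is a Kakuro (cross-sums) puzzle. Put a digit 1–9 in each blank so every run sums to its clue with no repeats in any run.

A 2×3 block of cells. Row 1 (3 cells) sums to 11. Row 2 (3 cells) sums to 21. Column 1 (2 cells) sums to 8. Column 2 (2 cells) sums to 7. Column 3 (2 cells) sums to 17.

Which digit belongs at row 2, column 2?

5

17 in 2 cells must be {8,9}.
The 11 across and the 17 down share only 8, so (1,3) = 8.
(2,3) = 17 − 8 = 9 completes the 17 down.
Nothing is forced directly, so branch on (2,1), whose candidates are 5 or 7. If (2,1) = 5: then (1,1) would have to be in {1,2} for the 11 across but in {3} for the 8 down — contradiction. So (2,1) = 7.
(1,1) = 8 − 7 = 1 completes the 8 down.
(1,2) = 11 − 9 = 2 completes the 11 across.
(2,2) = 21 − 16 = 5 completes the 21 across.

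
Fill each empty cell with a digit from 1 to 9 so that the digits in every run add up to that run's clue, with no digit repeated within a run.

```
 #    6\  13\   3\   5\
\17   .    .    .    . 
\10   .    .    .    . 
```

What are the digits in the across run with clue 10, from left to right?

1, 4, 2, 3

10 in 4 cells must be {1,2,3,4}; 3 in 2 cells must be {1,2}.
Only 4 fits R2C2 under both its across sum 10 and down sum 13.
R1C2 = 13 − 4 = 9 completes the 13 down.
Nothing is forced directly, so branch on R1C3, whose candidates are 1 or 2. If R1C3 = 2: that forces R1C4 = 1, R2C3 = 1, after which R2C4 would have to be in {2,3} for the 10 across but in {4} for the 5 down — contradiction. So R1C3 = 1.
R2C3 = 3 − 1 = 2 completes the 3 down.
R2C1 = 1: the only remaining digit allowed by both the 10 across and the 6 down.
R2C4 = 10 − 7 = 3 completes the 10 across.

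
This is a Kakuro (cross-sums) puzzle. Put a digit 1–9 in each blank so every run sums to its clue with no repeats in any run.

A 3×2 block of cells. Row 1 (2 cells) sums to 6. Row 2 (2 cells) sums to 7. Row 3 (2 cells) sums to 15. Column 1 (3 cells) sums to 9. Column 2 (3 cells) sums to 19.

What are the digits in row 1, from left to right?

2 4

The 15 across and the 9 down share only 6, so (3,1) = 6.
(3,2) = 15 − 6 = 9 completes the 15 across.
Nothing is forced directly, so branch on (1,1), whose candidates are 1 or 2. If (1,1) = 1: then (1,2) would have to be in {5} for the 6 across but in {2,3,4,6,7,8} for the 19 down — contradiction. So (1,1) = 2.
(1,2) = 6 − 2 = 4 completes the 6 across.
(2,1) = 9 − 8 = 1 completes the 9 down.
(2,2) = 7 − 1 = 6 completes the 7 across.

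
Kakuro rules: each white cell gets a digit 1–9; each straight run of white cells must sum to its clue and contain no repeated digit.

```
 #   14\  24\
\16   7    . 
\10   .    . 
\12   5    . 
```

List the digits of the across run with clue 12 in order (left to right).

16 in 2 cells must be {7,9}; 24 in 3 cells must be {7,8,9}.
R1C2 = 16 − 7 = 9 completes the 16 across.
R2C1 = 14 − 12 = 2 completes the 14 down.
R2C2 = 10 − 2 = 8 completes the 10 across.
R3C2 = 12 − 5 = 7 completes the 12 across.

5, 7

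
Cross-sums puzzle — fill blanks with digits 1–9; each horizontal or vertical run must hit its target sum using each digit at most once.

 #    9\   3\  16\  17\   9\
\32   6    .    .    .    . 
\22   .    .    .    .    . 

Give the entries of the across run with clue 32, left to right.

6, 2, 9, 8, 7

3 in 2 cells must be {1,2}; 16 in 2 cells must be {7,9}; 17 in 2 cells must be {8,9}.
R1C2 = 2: the only remaining digit allowed by both the 32 across and the 3 down.
R2C1 = 9 − 6 = 3 completes the 9 down.
R2C2 = 3 − 2 = 1 completes the 3 down.
Nothing is forced directly, so branch on R2C4, whose candidates are 8 or 9. If R2C4 = 8: that forces R1C4 = 9, after which R2C3 would have to be in {4,6} for the 22 across but in {7,9} for the 16 down — contradiction. So R2C4 = 9.
R1C4 = 17 − 9 = 8 completes the 17 down.
Given what's placed, R1C5 must be 7 to fit the 32 across and 9 down.
R2C3 = 7: the only remaining digit allowed by both the 22 across and the 16 down.
R2C5 = 22 − 20 = 2 completes the 22 across.
R1C3 = 32 − 23 = 9 completes the 32 across.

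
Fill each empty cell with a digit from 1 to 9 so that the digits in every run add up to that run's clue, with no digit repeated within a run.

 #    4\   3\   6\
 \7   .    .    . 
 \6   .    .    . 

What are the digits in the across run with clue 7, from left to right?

1 2 4

7 in 3 cells must be {1,2,4}; 6 in 3 cells must be {1,2,3}; 4 in 2 cells must be {1,3}.
The 7 across and the 4 down share only 1, so R1C1 = 1.
Given what's placed, R1C2 must be 2 to fit the 7 across and 3 down.
R1C3 = 7 − 3 = 4 completes the 7 across.
R2C1 = 4 − 1 = 3 completes the 4 down.
R2C2 = 3 − 2 = 1 completes the 3 down.
R2C3 = 6 − 4 = 2 completes the 6 across.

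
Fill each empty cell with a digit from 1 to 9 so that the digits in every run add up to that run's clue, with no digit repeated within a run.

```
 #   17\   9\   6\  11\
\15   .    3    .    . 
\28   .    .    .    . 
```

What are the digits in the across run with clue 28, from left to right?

8 6 5 9

17 in 2 cells must be {8,9}.
R1C1 = 9: the only remaining digit allowed by both the 15 across and the 17 down.
R1C4 = 2: the only remaining digit allowed by both the 15 across and the 11 down.
R2C1 = 17 − 9 = 8 completes the 17 down.
R2C2 = 9 − 3 = 6 completes the 9 down.
R2C3 = 5: the only remaining digit allowed by both the 28 across and the 6 down.
R2C4 = 28 − 19 = 9 completes the 28 across.
R1C3 = 15 − 14 = 1 completes the 15 across.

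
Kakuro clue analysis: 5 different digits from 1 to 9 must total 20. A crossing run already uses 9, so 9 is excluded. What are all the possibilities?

5 distinct digits from 1–9 sum between 15 and 35.
Dropping sets that contain 9.

{1,2,3,6,8}; {1,2,4,5,8}; {1,2,4,6,7}; {1,3,4,5,7}; {2,3,4,5,6}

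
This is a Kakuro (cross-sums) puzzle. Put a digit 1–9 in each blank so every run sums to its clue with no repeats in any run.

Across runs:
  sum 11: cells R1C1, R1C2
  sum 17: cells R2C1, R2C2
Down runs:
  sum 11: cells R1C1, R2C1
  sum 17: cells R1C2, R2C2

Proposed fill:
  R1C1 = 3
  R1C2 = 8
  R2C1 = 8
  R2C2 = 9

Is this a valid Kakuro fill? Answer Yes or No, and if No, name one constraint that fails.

Across: 3+8=11; 8+9=17. Down: 3+8=11; 8+9=17. No digit repeats within any run.

Yes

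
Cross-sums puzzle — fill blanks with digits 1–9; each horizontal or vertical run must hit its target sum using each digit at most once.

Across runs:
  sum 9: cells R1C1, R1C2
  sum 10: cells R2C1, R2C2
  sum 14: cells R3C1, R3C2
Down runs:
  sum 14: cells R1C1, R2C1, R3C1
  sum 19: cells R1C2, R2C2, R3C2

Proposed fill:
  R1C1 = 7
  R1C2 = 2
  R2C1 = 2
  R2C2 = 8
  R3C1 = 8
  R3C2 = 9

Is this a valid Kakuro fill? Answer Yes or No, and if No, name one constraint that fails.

No — the across run R3C1–R3C2 sums to 17, not 14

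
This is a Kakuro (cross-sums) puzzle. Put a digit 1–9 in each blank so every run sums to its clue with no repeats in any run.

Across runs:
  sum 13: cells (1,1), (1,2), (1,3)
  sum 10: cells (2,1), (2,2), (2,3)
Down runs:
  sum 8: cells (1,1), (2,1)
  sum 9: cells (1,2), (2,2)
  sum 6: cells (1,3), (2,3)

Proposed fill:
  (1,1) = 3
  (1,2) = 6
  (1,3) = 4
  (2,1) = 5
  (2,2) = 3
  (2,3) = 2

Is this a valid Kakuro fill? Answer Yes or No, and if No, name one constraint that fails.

Across: 3+6+4=13; 5+3+2=10. Down: 3+5=8; 6+3=9; 4+2=6. No digit repeats within any run.

Yes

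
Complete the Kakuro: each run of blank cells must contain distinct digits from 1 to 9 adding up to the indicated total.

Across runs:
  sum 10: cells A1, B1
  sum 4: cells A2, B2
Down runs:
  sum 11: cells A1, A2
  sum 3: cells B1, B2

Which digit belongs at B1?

4 in 2 cells must be {1,3}; 3 in 2 cells must be {1,2}.
The 4 across and the 11 down share only 3, so A2 = 3.
B2 = 4 − 3 = 1 completes the 4 across.
A1 = 11 − 3 = 8 completes the 11 down.
B1 = 10 − 8 = 2 completes the 10 across.

2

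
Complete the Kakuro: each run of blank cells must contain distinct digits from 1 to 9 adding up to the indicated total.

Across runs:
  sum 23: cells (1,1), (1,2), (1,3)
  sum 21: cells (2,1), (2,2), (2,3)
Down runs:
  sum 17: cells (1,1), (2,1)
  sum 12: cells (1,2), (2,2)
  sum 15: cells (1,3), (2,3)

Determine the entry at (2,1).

8

23 in 3 cells must be {6,8,9}; 17 in 2 cells must be {8,9}.
Nothing is forced directly, so branch on (1,1), whose candidates are 8 or 9. If (1,1) = 8: that forces (1,2) = 9, (1,3) = 6, (2,1) = 9, after which (2,2) would have to be in {4,5,7,8} for the 21 across but in {3} for the 12 down — contradiction. So (1,1) = 9.
Given what's placed, (1,2) must be 8 to fit the 23 across and 12 down.
(1,3) = 23 − 17 = 6 completes the 23 across.
(2,1) = 17 − 9 = 8 completes the 17 down.
(2,2) = 12 − 8 = 4 completes the 12 down.
(2,3) = 21 − 12 = 9 completes the 21 across.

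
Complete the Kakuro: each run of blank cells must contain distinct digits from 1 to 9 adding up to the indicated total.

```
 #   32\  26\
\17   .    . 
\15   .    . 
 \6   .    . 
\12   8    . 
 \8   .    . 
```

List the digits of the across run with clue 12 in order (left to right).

17 in 2 cells must be {8,9}.
Given what's placed, R1C1 must be 9 to fit the 17 across and 32 down.
R1C2 = 17 − 9 = 8 completes the 17 across.
R4C2 = 12 − 8 = 4 completes the 12 across.

8 4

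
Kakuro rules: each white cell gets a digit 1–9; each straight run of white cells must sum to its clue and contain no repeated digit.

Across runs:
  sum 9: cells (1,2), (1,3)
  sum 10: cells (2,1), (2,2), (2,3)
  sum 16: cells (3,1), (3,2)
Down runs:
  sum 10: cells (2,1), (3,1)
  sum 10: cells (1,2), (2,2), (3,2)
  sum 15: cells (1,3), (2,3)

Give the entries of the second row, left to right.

1, 2, 7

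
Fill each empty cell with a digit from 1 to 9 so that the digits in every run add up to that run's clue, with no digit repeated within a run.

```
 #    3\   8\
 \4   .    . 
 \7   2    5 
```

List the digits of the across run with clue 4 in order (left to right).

4 in 2 cells must be {1,3}; 3 in 2 cells must be {1,2}.
R1C1 = 3 − 2 = 1 completes the 3 down.
R1C2 = 4 − 1 = 3 completes the 4 across.

1 3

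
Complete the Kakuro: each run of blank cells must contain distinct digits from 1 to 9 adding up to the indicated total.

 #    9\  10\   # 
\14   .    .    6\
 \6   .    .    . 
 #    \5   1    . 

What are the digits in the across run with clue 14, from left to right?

6 in 3 cells must be {1,2,3}.
R3C3 = 5 − 1 = 4 completes the 5 across.
R2C3 = 6 − 4 = 2 completes the 6 down.
R2C2 = 3: the only remaining digit allowed by both the 6 across and the 10 down.
R1C2 = 10 − 4 = 6 completes the 10 down.
R2C1 = 6 − 5 = 1 completes the 6 across.
R1C1 = 14 − 6 = 8 completes the 14 across.

8, 6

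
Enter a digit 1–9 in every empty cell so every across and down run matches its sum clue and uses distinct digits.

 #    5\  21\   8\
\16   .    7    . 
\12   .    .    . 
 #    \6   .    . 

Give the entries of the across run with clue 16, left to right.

4, 7, 5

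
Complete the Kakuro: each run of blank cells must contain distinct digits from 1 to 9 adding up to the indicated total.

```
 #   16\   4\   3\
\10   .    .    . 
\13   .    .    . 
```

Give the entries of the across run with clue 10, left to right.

16 in 2 cells must be {7,9}; 4 in 2 cells must be {1,3}; 3 in 2 cells must be {1,2}.
The 10 across and the 16 down share only 7, so R1C1 = 7.
Given what's placed, R1C2 must be 1 to fit the 10 across and 4 down.
R1C3 = 10 − 8 = 2 completes the 10 across.
R2C1 = 16 − 7 = 9 completes the 16 down.
R2C2 = 4 − 1 = 3 completes the 4 down.
R2C3 = 13 − 12 = 1 completes the 13 across.

7, 1, 2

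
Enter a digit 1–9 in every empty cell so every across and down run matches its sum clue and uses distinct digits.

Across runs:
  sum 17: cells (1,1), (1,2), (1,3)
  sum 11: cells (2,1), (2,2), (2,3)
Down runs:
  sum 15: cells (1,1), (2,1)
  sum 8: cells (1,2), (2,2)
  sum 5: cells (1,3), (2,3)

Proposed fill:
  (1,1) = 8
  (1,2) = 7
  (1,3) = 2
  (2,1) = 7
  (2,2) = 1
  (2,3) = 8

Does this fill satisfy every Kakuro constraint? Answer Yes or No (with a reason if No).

No — the across run (2,1)–(2,3) sums to 16, not 11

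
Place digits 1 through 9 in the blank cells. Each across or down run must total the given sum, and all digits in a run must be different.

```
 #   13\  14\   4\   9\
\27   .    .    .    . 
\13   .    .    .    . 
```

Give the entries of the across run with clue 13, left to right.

4 in 2 cells must be {1,3}.
Only 3 fits R1C3 under both its across sum 27 and down sum 4.
R2C3 = 4 − 3 = 1 completes the 4 down.
Nothing is forced directly, so branch on R1C4, whose candidates are 7 or 8. If R1C4 = 8: that forces R1C2 = 9, R2C2 = 5, after which R2C4 would have to be in {3,4} for the 13 across but in {1} for the 9 down — contradiction. So R1C4 = 7.
R2C4 = 9 − 7 = 2 completes the 9 down.
R2C2 = 6: the only remaining digit allowed by both the 13 across and the 14 down.
R1C2 = 14 − 6 = 8 completes the 14 down.
R2C1 = 13 − 9 = 4 completes the 13 across.

4 6 1 2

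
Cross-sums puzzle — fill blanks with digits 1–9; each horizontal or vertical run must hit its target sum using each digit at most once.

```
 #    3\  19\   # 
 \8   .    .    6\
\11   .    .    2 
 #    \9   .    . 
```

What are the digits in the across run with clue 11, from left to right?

1 8 2

3 in 2 cells must be {1,2}.
Given what's placed, R2C1 must be 1 to fit the 11 across and 3 down.
R2C2 = 11 − 3 = 8 completes the 11 across.
R3C3 = 6 − 2 = 4 completes the 6 down.
R1C1 = 3 − 1 = 2 completes the 3 down.
R1C2 = 8 − 2 = 6 completes the 8 across.
R3C2 = 9 − 4 = 5 completes the 9 across.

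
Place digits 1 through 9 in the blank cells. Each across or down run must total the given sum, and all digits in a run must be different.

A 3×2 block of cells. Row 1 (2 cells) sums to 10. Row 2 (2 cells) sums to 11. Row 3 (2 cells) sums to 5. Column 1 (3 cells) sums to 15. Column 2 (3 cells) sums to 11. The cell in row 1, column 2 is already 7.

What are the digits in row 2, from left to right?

(1,1) = 10 − 7 = 3 completes the 10 across.
Given what's placed, (2,2) must be 3 to fit the 11 across and 11 down.
(3,1) = 4: the only remaining digit allowed by both the 5 across and the 15 down.
(3,2) = 5 − 4 = 1 completes the 5 across.
(2,1) = 11 − 3 = 8 completes the 11 across.

8 3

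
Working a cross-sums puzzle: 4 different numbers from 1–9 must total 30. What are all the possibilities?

4 distinct digits from 1–9 sum between 10 and 30.
Only one set works: {6,7,8,9}.

{6,7,8,9}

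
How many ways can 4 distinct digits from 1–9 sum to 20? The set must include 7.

5

4 distinct digits from 1–9 sum between 10 and 30.
Keeping only sets containing 7.
Enumerating: {1,3,7,9}, {1,4,7,8}, {2,3,7,8}, {2,5,6,7}, {3,4,6,7}.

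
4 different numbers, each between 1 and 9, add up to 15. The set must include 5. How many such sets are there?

4 distinct digits from 1–9 sum between 10 and 30.
Keeping only sets containing 5.
Enumerating: {1,2,5,7}, {1,3,5,6}.

2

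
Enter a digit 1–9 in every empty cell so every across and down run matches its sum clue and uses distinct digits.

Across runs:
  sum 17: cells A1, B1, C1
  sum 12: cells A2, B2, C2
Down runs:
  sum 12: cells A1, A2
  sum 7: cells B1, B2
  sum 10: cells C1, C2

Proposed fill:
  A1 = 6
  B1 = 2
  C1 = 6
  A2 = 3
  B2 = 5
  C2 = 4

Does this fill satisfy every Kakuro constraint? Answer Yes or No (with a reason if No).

No — the down run A1–A2 sums to 9, not 12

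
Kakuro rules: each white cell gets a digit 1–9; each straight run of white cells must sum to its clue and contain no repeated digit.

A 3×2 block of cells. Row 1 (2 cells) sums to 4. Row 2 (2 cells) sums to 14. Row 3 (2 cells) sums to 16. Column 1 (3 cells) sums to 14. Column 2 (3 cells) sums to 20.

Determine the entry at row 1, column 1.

4 in 2 cells must be {1,3}; 16 in 2 cells must be {7,9}.
The 4 across and the 20 down share only 3, so (1,2) = 3.
Given what's placed, (3,2) must be 9 to fit the 16 across and 20 down.
(1,1) = 4 − 3 = 1 completes the 4 across.
(2,2) = 20 − 12 = 8 completes the 20 down.
(3,1) = 16 − 9 = 7 completes the 16 across.
(2,1) = 14 − 8 = 6 completes the 14 across.

1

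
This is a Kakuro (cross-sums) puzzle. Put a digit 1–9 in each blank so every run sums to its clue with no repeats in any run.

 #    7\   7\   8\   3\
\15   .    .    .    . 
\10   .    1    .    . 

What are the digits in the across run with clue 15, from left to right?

3 6 5 1

10 in 4 cells must be {1,2,3,4}; 3 in 2 cells must be {1,2}.
R1C2 = 7 − 1 = 6 completes the 7 down.
Given what's placed, R2C4 must be 2 to fit the 10 across and 3 down.
R1C4 = 3 − 2 = 1 completes the 3 down.
R2C3 = 3: the only remaining digit allowed by both the 10 across and the 8 down.
R1C3 = 8 − 3 = 5 completes the 8 down.
R2C1 = 10 − 6 = 4 completes the 10 across.
R1C1 = 15 − 12 = 3 completes the 15 across.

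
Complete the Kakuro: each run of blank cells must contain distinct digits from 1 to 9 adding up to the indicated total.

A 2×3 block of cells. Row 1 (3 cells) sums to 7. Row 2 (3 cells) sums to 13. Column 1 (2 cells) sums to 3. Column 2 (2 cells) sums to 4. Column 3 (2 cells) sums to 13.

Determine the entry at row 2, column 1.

7 in 3 cells must be {1,2,4}; 3 in 2 cells must be {1,2}; 4 in 2 cells must be {1,3}.
The 7 across and the 4 down share only 1, so (1,2) = 1.
Given what's placed, (1,3) must be 4 to fit the 7 across and 13 down.
(2,2) = 4 − 1 = 3 completes the 4 down.
(2,3) = 13 − 4 = 9 completes the 13 down.
(1,1) = 7 − 5 = 2 completes the 7 across.
(2,1) = 13 − 12 = 1 completes the 13 across.

1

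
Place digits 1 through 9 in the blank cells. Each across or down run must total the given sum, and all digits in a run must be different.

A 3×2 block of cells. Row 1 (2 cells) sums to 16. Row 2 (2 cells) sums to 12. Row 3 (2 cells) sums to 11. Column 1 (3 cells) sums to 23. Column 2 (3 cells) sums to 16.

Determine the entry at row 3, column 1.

16 in 2 cells must be {7,9}; 23 in 3 cells must be {6,8,9}.
The 16 across and the 23 down share only 9, so (1,1) = 9.
(1,2) = 16 − 9 = 7 completes the 16 across.
Given what's placed, (2,1) must be 8 to fit the 12 across and 23 down.
(2,2) = 12 − 8 = 4 completes the 12 across.
(3,1) = 23 − 17 = 6 completes the 23 down.
(3,2) = 11 − 6 = 5 completes the 11 across.

6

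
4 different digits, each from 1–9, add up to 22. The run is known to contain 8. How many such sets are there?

4 distinct digits from 1–9 sum between 10 and 30.
Keeping only sets containing 8.
Enumerating: {1,4,8,9}, {1,6,7,8}, {2,3,8,9}, {2,5,7,8}, {3,4,7,8}, {3,5,6,8}.

6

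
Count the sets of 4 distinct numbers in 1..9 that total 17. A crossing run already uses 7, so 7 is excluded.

6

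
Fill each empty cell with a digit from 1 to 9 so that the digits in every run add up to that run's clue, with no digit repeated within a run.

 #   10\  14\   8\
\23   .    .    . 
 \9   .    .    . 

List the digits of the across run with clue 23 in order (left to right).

23 in 3 cells must be {6,8,9}.
The 23 across and the 8 down share only 6, so R1C3 = 6.
R2C3 = 8 − 6 = 2 completes the 8 down.
Given what's placed, R2C2 must be 6 to fit the 9 across and 14 down.
R1C2 = 14 − 6 = 8 completes the 14 down.
R2C1 = 9 − 8 = 1 completes the 9 across.
R1C1 = 23 − 14 = 9 completes the 23 across.

9, 8, 6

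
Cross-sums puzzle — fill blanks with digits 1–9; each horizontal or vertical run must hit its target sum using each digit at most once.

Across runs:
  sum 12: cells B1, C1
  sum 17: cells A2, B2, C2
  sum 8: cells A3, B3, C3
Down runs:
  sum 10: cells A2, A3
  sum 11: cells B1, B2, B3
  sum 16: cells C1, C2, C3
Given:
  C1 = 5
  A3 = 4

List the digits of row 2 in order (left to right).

B1 = 12 − 5 = 7 completes the 12 across.
A2 = 10 − 4 = 6 completes the 10 down.
B2 = 3: the only remaining digit allowed by both the 17 across and the 11 down.
C2 = 17 − 9 = 8 completes the 17 across.
B3 = 11 − 10 = 1 completes the 11 down.
C3 = 8 − 5 = 3 completes the 8 across.

6 3 8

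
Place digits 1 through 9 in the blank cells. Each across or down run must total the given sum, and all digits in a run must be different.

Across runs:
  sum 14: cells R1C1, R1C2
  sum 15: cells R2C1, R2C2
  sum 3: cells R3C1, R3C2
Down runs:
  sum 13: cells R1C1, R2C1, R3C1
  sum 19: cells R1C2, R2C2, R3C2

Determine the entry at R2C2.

8

3 in 2 cells must be {1,2}.
The 3 across and the 19 down share only 2, so R3C2 = 2.
R3C1 = 3 − 2 = 1 completes the 3 across.
Nothing is forced directly, so branch on R1C2, whose candidates are 8 or 9. If R1C2 = 8: then R1C1 would have to be in {6} for the 14 across but in {3,4,5,7,8,9} for the 13 down — contradiction. So R1C2 = 9.
R1C1 = 14 − 9 = 5 completes the 14 across.
R2C1 = 13 − 6 = 7 completes the 13 down.
R2C2 = 15 − 7 = 8 completes the 15 across.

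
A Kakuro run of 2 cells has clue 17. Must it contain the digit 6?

No

The only way to make 17 from 2 distinct digits is {8,9}, which does not contain 6.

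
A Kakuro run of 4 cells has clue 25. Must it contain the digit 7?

No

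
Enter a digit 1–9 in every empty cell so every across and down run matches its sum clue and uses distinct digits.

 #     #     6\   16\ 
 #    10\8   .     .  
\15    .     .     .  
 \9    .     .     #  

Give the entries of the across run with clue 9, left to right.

6 in 3 cells must be {1,2,3}; 16 in 2 cells must be {7,9}.
The 8 across and the 16 down share only 7, so R1C3 = 7.
R2C3 = 16 − 7 = 9 completes the 16 down.
R1C2 = 8 − 7 = 1 completes the 8 across.
R2C2 = 2: the only remaining digit allowed by both the 15 across and the 6 down.
R3C2 = 6 − 3 = 3 completes the 6 down.
R2C1 = 15 − 11 = 4 completes the 15 across.
R3C1 = 9 − 3 = 6 completes the 9 across.

6 3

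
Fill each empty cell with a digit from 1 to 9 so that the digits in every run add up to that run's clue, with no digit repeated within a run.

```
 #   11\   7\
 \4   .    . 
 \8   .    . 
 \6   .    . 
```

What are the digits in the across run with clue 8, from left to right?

4 in 2 cells must be {1,3}; 7 in 3 cells must be {1,2,4}.
The 4 across and the 7 down share only 1, so R1C2 = 1.
Given what's placed, R2C2 must be 2 to fit the 8 across and 7 down.
R3C2 = 7 − 3 = 4 completes the 7 down.
R1C1 = 4 − 1 = 3 completes the 4 across.
R2C1 = 8 − 2 = 6 completes the 8 across.
R3C1 = 6 − 4 = 2 completes the 6 across.

6, 2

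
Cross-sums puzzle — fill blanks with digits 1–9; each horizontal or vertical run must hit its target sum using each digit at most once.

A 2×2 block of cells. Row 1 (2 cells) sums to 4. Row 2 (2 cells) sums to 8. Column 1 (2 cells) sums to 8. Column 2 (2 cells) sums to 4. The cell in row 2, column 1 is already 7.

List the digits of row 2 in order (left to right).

4 in 2 cells must be {1,3}.
(1,1) = 8 − 7 = 1 completes the 8 down.
(1,2) = 4 − 1 = 3 completes the 4 across.
(2,2) = 8 − 7 = 1 completes the 8 across.

7 1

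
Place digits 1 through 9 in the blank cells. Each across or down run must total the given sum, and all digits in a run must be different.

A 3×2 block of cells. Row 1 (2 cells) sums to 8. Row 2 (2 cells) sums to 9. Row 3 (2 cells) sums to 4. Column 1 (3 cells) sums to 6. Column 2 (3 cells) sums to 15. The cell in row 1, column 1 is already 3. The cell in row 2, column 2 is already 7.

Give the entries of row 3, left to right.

4 in 2 cells must be {1,3}; 6 in 3 cells must be {1,2,3}.
(1,2) = 8 − 3 = 5 completes the 8 across.
(2,1) = 9 − 7 = 2 completes the 9 across.
(3,1) = 6 − 5 = 1 completes the 6 down.
(3,2) = 4 − 1 = 3 completes the 4 across.

1 3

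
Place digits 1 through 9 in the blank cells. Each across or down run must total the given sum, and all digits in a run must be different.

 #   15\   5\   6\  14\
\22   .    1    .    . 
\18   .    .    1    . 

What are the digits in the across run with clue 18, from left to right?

R1C3 = 6 − 1 = 5 completes the 6 down.
Given what's placed, R1C4 must be 9 to fit the 22 across and 14 down.
R2C2 = 5 − 1 = 4 completes the 5 down.
R2C4 = 14 − 9 = 5 completes the 14 down.
R1C1 = 22 − 15 = 7 completes the 22 across.
R2C1 = 18 − 10 = 8 completes the 18 across.

8 4 1 5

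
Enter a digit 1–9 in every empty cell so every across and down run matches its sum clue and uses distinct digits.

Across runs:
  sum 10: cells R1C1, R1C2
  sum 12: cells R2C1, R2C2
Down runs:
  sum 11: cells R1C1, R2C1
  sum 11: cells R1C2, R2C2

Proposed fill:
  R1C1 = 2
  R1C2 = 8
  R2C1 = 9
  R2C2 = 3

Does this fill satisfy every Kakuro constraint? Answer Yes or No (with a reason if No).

Yes

Across: 2+8=10; 9+3=12. Down: 2+9=11; 8+3=11. No digit repeats within any run.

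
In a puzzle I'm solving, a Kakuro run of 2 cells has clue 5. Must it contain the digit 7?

Counterexample: {1,4} sums to 5 without using 7.

No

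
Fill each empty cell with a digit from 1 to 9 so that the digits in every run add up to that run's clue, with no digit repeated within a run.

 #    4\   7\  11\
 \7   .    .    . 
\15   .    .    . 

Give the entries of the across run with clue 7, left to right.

1 2 4

7 in 3 cells must be {1,2,4}; 4 in 2 cells must be {1,3}.
The 7 across and the 4 down share only 1, so R1C1 = 1.
R2C1 = 4 − 1 = 3 completes the 4 down.
Nothing is forced directly, so branch on R2C2, whose candidates are 4 or 5. If R2C2 = 4: then R1C2 would have to be in {2,4} for the 7 across but in {3} for the 7 down — contradiction. So R2C2 = 5.
R1C2 = 7 − 5 = 2 completes the 7 down.
R1C3 = 7 − 3 = 4 completes the 7 across.
R2C3 = 15 − 8 = 7 completes the 15 across.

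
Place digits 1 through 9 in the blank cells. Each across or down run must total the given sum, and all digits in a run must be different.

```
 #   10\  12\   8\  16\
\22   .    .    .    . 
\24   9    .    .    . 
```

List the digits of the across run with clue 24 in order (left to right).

9, 5, 3, 7

16 in 2 cells must be {7,9}.
R1C1 = 10 − 9 = 1 completes the 10 down.
Given what's placed, R2C4 must be 7 to fit the 24 across and 16 down.
R1C4 = 16 − 7 = 9 completes the 16 down.
Nothing is forced directly, so branch on R2C2, whose candidates are 3 or 5. If R2C2 = 3: then R1C2 would have to be in {4,5,7,8} for the 22 across but in {9} for the 12 down — contradiction. So R2C2 = 5.
R1C2 = 12 − 5 = 7 completes the 12 down.
R1C3 = 22 − 17 = 5 completes the 22 across.
R2C3 = 24 − 21 = 3 completes the 24 across.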